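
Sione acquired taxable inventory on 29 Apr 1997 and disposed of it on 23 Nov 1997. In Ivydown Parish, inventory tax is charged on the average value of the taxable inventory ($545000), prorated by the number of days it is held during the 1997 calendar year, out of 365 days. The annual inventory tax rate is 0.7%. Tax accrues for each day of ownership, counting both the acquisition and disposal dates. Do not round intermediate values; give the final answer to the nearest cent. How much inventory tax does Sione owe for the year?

$2184.48

Days held (29 Apr – 23 Nov 1997): 209 out of 365
Tax = $545000 × 0.7% × 209/365 = $2184.4795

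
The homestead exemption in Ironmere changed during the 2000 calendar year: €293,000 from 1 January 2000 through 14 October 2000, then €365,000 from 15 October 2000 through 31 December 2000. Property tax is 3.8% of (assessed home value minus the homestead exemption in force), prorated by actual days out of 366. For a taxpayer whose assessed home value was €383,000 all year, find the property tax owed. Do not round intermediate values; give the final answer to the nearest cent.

1 January – 14 October 2000: 288 days, exemption €293,000 → (€383,000 − €293,000) × 3.8% × 288/366 = €2,691.1475
15 October – 31 December 2000: 78 days, exemption €365,000 → (€383,000 − €365,000) × 3.8% × 78/366 = €145.7705
Total = €2,836.9180

€2,836.92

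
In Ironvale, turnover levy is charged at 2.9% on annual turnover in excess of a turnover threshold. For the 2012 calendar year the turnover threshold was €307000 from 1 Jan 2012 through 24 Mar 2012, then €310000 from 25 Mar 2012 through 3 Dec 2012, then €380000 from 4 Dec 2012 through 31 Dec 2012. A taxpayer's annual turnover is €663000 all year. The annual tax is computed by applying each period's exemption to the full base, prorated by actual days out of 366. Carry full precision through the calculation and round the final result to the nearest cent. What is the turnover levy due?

1 Jan – 24 Mar 2012: 84 days, exemption €307000 → (€663000 − €307000) × 2.9% × 84/366 = €2369.4426
25 Mar – 3 Dec 2012: 254 days, exemption €310000 → (€663000 − €310000) × 2.9% × 254/366 = €7104.3661
4 Dec – 31 Dec 2012: 28 days, exemption €380000 → (€663000 − €380000) × 2.9% × 28/366 = €627.8579
Total = €10101.6667

€10101.67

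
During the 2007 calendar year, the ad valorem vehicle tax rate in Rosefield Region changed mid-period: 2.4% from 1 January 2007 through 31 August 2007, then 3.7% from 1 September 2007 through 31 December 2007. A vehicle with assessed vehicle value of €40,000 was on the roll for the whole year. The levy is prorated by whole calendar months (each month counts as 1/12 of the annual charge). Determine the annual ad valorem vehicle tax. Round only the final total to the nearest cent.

€1,133.33

1 January – 31 August 2007: 8 months at 2.4% → €40,000 × 2.4% × 8/12 = €640.0000
1 September – 31 December 2007: 4 months at 3.7% → €40,000 × 3.7% × 4/12 = €493.3333
Total = €1,133.3333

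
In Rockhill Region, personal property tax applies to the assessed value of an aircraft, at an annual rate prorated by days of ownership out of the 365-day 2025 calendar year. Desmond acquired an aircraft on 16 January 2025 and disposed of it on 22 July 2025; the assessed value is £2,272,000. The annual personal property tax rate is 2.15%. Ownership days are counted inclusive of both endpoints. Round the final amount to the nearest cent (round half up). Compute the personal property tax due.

£25,160.07

Days held (16 January – 22 July 2025): 188 out of 365
Tax = £2,272,000 × 2.15% × 188/365 = £25,160.0658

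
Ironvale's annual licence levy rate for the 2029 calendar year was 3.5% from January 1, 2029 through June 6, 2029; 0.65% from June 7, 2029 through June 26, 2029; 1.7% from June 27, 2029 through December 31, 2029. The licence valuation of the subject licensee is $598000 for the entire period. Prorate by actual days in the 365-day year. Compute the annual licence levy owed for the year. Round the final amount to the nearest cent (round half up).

$14451.94

January 1 – June 6, 2029: 157 days at 3.5% → $598000 × 3.5% × 157/365 = $9002.7671
June 7 – June 26, 2029: 20 days at 0.65% → $598000 × 0.65% × 20/365 = $212.9863
June 27 – December 31, 2029: 188 days at 1.7% → $598000 × 1.7% × 188/365 = $5236.1863
Total = $14451.9397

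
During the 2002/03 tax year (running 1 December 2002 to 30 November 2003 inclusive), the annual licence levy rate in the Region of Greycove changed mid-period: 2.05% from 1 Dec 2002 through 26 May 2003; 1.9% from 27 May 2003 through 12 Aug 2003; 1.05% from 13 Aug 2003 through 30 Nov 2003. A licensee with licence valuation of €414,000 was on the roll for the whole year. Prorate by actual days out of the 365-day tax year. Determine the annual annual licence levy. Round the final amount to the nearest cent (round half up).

€7,106.62

1 Dec 2002 – 26 May 2003: 177 days at 2.05% → €414,000 × 2.05% × 177/365 = €4,115.6137
27 May – 12 Aug 2003: 78 days at 1.9% → €414,000 × 1.9% × 78/365 = €1,680.9534
13 Aug – 30 Nov 2003: 110 days at 1.05% → €414,000 × 1.05% × 110/365 = €1,310.0548
Total = €7,106.6219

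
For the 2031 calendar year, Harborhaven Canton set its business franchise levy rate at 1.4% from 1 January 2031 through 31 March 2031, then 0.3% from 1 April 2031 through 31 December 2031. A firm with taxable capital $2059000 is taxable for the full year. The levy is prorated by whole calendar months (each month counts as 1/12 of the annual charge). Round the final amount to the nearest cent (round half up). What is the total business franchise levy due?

$11839.25

1 January – 31 March 2031: 3 months at 1.4% → $2059000 × 1.4% × 3/12 = $7206.5000
1 April – 31 December 2031: 9 months at 0.3% → $2059000 × 0.3% × 9/12 = $4632.7500
Total = $11839.2500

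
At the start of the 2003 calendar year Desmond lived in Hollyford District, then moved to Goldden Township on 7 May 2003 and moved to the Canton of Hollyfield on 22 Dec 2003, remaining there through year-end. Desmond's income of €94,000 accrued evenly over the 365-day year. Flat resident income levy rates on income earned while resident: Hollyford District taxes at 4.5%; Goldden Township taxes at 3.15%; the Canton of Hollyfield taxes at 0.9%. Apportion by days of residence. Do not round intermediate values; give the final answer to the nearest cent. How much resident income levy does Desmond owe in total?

Hollyford District, 1 Jan – 6 May 2003: 126 days → €94,000 × 4.5% × 126/365 = €1,460.2192
Goldden Township, 7 May – 21 Dec 2003: 229 days → €94,000 × 3.15% × 229/365 = €1,857.7233
The Canton of Hollyfield, 22 Dec – 31 Dec 2003: 10 days → €94,000 × 0.9% × 10/365 = €23.1781
Total = €3,341.1205

€3,341.12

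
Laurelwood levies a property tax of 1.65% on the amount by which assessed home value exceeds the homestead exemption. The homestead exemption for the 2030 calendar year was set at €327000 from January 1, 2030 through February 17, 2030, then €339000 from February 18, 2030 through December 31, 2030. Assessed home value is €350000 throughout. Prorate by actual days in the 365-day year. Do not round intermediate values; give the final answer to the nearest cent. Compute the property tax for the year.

January 1 – February 17, 2030: 48 days, exemption €327000 → (€350000 − €327000) × 1.65% × 48/365 = €49.9068
February 18 – December 31, 2030: 317 days, exemption €339000 → (€350000 − €339000) × 1.65% × 317/365 = €157.6315
Total = €207.5384

€207.54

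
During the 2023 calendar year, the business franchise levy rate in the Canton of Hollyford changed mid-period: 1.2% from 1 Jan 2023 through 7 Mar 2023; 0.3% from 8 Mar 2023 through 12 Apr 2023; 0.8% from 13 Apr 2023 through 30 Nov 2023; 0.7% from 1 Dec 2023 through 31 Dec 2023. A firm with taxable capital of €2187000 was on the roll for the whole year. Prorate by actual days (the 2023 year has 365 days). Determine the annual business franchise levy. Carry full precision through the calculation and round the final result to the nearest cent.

1 Jan – 7 Mar 2023: 66 days at 1.2% → €2187000 × 1.2% × 66/365 = €4745.4904
8 Mar – 12 Apr 2023: 36 days at 0.3% → €2187000 × 0.3% × 36/365 = €647.1123
13 Apr – 30 Nov 2023: 232 days at 0.8% → €2187000 × 0.8% × 232/365 = €11120.7452
1 Dec – 31 Dec 2023: 31 days at 0.7% → €2187000 × 0.7% × 31/365 = €1300.2164
Total = €17813.5644

€17813.56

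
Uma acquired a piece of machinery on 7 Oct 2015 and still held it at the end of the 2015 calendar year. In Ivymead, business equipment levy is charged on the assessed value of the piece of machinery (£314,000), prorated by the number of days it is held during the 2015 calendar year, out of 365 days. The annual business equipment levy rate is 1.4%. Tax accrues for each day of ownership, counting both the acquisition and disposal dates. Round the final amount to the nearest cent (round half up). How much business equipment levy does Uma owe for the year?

£1,035.77

Days held (7 Oct – 31 Dec 2015): 86 out of 365
Tax = £314,000 × 1.4% × 86/365 = £1,035.7699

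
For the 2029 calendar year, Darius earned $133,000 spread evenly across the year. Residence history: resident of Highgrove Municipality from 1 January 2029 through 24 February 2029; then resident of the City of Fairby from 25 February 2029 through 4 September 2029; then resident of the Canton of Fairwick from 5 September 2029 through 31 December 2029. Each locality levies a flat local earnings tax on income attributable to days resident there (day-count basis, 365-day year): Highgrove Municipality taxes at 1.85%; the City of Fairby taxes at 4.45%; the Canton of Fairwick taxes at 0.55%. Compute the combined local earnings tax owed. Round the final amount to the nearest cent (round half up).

$3,720.54

Highgrove Municipality, 1 January – 24 February 2029: 55 days → $133,000 × 1.85% × 55/365 = $370.7603
The City of Fairby, 25 February – 4 September 2029: 192 days → $133,000 × 4.45% × 192/365 = $3,113.2932
The Canton of Fairwick, 5 September – 31 December 2029: 118 days → $133,000 × 0.55% × 118/365 = $236.4849
Total = $3,720.5384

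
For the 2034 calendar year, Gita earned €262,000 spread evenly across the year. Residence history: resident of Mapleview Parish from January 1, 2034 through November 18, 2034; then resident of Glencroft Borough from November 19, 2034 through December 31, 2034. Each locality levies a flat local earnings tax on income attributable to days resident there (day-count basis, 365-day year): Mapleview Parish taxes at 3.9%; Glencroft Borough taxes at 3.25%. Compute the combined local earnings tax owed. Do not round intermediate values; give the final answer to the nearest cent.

Mapleview Parish, January 1 – November 18, 2034: 322 days → €262,000 × 3.9% × 322/365 = €9,014.2356
Glencroft Borough, November 19 – December 31, 2034: 43 days → €262,000 × 3.25% × 43/365 = €1,003.1370
Total = €10,017.3726

€10,017.37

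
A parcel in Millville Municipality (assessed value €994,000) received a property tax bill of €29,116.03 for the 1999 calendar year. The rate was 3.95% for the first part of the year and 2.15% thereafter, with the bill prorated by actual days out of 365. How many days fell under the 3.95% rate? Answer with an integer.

Let d = days at the first rate; then 365 − d days at the second rate.
€994,000 × [3.95%·d + 2.15%·(365−d)] / 365 = €29,116.03
Solving gives d = 158, so the new rate took effect on June 8, 1999.

158 days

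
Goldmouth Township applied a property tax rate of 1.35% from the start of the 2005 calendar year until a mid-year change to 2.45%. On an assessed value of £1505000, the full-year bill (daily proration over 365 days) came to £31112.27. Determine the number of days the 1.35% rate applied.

127 days

Let d = days at the first rate; then 365 − d days at the second rate.
£1505000 × [1.35%·d + 2.45%·(365−d)] / 365 = £31112.27
Solving gives d = 127, so the new rate took effect on 8 May 2005.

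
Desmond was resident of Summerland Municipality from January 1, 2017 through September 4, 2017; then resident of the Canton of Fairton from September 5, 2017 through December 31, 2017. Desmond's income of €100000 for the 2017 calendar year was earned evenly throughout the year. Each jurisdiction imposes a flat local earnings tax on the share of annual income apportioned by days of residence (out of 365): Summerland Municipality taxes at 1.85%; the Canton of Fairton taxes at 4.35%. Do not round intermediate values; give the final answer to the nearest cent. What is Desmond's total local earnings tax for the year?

€2658.22

Summerland Municipality, January 1 – September 4, 2017: 247 days → €100000 × 1.85% × 247/365 = €1251.9178
The Canton of Fairton, September 5 – December 31, 2017: 118 days → €100000 × 4.35% × 118/365 = €1406.3014
Total = €2658.2192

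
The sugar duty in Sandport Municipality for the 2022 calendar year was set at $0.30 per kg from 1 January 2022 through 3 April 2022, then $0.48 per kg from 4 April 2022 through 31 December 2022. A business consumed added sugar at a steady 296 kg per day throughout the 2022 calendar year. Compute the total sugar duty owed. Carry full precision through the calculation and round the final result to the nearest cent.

$46904.16

1 January – 3 April 2022: 93 days × 296 kg/day = 27,528 kg at $0.30/kg → $8258.40
4 April – 31 December 2022: 272 days × 296 kg/day = 80,512 kg at $0.48/kg → $38645.76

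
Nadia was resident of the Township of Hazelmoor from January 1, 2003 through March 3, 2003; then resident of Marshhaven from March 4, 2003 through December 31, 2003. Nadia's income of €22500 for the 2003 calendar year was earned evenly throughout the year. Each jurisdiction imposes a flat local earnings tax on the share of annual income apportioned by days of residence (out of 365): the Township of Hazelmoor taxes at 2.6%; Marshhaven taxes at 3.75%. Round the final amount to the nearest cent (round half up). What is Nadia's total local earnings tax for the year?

The Township of Hazelmoor, January 1 – March 3, 2003: 62 days → €22500 × 2.6% × 62/365 = €99.3699
Marshhaven, March 4 – December 31, 2003: 303 days → €22500 × 3.75% × 303/365 = €700.4281
Total = €799.7979

€799.80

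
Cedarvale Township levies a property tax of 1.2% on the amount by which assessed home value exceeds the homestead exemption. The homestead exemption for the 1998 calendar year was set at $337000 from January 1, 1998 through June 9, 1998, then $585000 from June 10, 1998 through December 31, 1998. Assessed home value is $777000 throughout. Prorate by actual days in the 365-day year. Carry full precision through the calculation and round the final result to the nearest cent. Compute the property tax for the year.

$3608.55

January 1 – June 9, 1998: 160 days, exemption $337000 → ($777000 − $337000) × 1.2% × 160/365 = $2314.5205
June 10 – December 31, 1998: 205 days, exemption $585000 → ($777000 − $585000) × 1.2% × 205/365 = $1294.0274
Total = $3608.5479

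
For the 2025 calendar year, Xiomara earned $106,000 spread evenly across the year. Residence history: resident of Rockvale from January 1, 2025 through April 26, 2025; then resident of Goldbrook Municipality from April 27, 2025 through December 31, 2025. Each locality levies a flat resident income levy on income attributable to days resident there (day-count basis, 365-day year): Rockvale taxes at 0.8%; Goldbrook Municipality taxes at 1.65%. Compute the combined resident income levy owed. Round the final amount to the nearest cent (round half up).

$1,462.65

Rockvale, January 1 – April 26, 2025: 116 days → $106,000 × 0.8% × 116/365 = $269.5014
Goldbrook Municipality, April 27 – December 31, 2025: 249 days → $106,000 × 1.65% × 249/365 = $1,193.1534
Total = $1,462.6548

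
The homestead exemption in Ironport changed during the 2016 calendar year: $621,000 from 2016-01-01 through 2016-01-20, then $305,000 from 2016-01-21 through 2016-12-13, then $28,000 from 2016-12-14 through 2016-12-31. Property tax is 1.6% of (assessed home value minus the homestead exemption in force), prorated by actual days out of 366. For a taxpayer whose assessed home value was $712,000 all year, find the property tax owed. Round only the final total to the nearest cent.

$6,453.68

2016-01-01 to 2016-01-20: 20 days, exemption $621,000 → ($712,000 − $621,000) × 1.6% × 20/366 = $79.5628
2016-01-21 to 2016-12-13: 328 days, exemption $305,000 → ($712,000 − $305,000) × 1.6% × 328/366 = $5,835.8907
2016-12-14 to 2016-12-31: 18 days, exemption $28,000 → ($712,000 − $28,000) × 1.6% × 18/366 = $538.2295
Total = $6,453.6831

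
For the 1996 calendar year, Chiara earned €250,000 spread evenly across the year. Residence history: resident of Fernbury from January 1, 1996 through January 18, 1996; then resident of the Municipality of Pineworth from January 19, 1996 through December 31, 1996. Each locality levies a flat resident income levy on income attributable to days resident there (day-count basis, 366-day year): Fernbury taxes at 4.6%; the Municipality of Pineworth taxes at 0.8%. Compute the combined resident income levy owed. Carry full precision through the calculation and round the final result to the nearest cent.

€2,467.21

Fernbury, January 1 – January 18, 1996: 18 days → €250,000 × 4.6% × 18/366 = €565.5738
The Municipality of Pineworth, January 19 – December 31, 1996: 348 days → €250,000 × 0.8% × 348/366 = €1,901.6393
Total = €2,467.2131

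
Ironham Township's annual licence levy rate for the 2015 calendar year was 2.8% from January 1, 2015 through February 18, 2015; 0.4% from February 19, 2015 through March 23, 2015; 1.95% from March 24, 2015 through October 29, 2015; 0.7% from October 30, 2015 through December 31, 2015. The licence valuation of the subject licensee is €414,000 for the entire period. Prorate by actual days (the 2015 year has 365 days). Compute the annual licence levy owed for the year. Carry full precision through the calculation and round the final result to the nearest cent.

January 1 – February 18, 2015: 49 days at 2.8% → €414,000 × 2.8% × 49/365 = €1,556.1863
February 19 – March 23, 2015: 33 days at 0.4% → €414,000 × 0.4% × 33/365 = €149.7205
March 24 – October 29, 2015: 220 days at 1.95% → €414,000 × 1.95% × 220/365 = €4,865.9178
October 30 – December 31, 2015: 63 days at 0.7% → €414,000 × 0.7% × 63/365 = €500.2027
Total = €7,072.0274

€7,072.03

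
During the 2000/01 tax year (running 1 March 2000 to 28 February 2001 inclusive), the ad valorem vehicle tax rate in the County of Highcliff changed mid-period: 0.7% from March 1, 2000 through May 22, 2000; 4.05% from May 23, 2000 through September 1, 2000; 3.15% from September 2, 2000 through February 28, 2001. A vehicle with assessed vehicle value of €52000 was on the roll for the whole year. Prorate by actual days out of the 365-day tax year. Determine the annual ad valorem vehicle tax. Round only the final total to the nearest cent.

€1479.08

March 1 – May 22, 2000: 83 days at 0.7% → €52000 × 0.7% × 83/365 = €82.7726
May 23 – September 1, 2000: 102 days at 4.05% → €52000 × 4.05% × 102/365 = €588.5260
September 2, 2000 – February 28, 2001: 180 days at 3.15% → €52000 × 3.15% × 180/365 = €807.7808
Total = €1479.0795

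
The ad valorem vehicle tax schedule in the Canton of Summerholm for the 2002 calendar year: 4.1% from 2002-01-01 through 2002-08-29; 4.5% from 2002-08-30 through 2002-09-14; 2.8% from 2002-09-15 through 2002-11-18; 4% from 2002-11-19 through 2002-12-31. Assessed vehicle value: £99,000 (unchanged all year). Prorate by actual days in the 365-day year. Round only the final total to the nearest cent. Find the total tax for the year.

2002-01-01 to 2002-08-29: 241 days at 4.1% → £99,000 × 4.1% × 241/365 = £2,680.0521
2002-08-30 to 2002-09-14: 16 days at 4.5% → £99,000 × 4.5% × 16/365 = £195.2877
2002-09-15 to 2002-11-18: 65 days at 2.8% → £99,000 × 2.8% × 65/365 = £493.6438
2002-11-19 to 2002-12-31: 43 days at 4% → £99,000 × 4% × 43/365 = £466.5205
Total = £3,835.5041

£3,835.50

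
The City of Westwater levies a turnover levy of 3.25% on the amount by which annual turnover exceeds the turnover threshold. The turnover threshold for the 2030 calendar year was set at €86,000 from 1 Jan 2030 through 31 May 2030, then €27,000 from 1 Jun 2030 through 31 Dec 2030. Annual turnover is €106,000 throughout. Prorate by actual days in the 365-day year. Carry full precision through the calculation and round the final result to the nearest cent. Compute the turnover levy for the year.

€1,774.23

1 Jan – 31 May 2030: 151 days, exemption €86,000 → (€106,000 − €86,000) × 3.25% × 151/365 = €268.9041
1 Jun – 31 Dec 2030: 214 days, exemption €27,000 → (€106,000 − €27,000) × 3.25% × 214/365 = €1,505.3288
Total = €1,774.2329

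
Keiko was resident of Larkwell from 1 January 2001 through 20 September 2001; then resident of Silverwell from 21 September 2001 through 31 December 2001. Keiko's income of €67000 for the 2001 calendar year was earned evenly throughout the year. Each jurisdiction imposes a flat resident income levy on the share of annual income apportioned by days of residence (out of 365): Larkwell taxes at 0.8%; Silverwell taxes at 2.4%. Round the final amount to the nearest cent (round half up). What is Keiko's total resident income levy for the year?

Larkwell, 1 January – 20 September 2001: 263 days → €67000 × 0.8% × 263/365 = €386.2137
Silverwell, 21 September – 31 December 2001: 102 days → €67000 × 2.4% × 102/365 = €449.3589
Total = €835.5726

€835.57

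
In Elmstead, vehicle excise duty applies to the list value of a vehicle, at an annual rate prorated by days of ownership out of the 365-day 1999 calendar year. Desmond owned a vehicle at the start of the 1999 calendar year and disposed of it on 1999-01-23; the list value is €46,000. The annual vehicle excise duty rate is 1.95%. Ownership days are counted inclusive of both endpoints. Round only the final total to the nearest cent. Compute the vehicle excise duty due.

Days held (1999-01-01 to 1999-01-23): 23 out of 365
Tax = €46,000 × 1.95% × 23/365 = €56.5233

€56.52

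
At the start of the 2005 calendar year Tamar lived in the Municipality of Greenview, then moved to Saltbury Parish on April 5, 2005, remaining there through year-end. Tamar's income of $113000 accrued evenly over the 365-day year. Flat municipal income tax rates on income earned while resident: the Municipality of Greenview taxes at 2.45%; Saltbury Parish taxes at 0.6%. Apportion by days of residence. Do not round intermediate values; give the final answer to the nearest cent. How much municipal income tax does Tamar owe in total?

$1216.38

The Municipality of Greenview, January 1 – April 4, 2005: 94 days → $113000 × 2.45% × 94/365 = $712.9836
Saltbury Parish, April 5 – December 31, 2005: 271 days → $113000 × 0.6% × 271/365 = $503.3918
Total = $1216.3753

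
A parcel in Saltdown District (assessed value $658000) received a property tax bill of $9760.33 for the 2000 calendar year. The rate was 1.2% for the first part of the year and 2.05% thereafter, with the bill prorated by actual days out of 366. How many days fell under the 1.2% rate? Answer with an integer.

Let d = days at the first rate; then 366 − d days at the second rate.
$658000 × [1.2%·d + 2.05%·(366−d)] / 366 = $9760.33
Solving gives d = 244, so the new rate took effect on September 1, 2000.

244 days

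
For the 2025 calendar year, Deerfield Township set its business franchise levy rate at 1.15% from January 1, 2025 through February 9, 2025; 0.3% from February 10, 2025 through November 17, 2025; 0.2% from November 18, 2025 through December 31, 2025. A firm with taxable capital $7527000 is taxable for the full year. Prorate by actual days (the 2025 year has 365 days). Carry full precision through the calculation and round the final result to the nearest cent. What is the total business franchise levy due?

$28685.09

January 1 – February 9, 2025: 40 days at 1.15% → $7527000 × 1.15% × 40/365 = $9486.0822
February 10 – November 17, 2025: 281 days at 0.3% → $7527000 × 0.3% × 281/365 = $17384.2767
November 18 – December 31, 2025: 44 days at 0.2% → $7527000 × 0.2% × 44/365 = $1814.7288
Total = $28685.0877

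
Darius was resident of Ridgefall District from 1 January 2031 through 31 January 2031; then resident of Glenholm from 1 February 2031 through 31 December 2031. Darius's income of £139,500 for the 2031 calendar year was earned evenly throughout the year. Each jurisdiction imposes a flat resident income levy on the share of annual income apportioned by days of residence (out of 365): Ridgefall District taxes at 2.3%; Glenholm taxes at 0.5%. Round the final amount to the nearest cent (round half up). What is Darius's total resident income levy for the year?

Ridgefall District, 1 January – 31 January 2031: 31 days → £139,500 × 2.3% × 31/365 = £272.5027
Glenholm, 1 February – 31 December 2031: 334 days → £139,500 × 0.5% × 334/365 = £638.2603
Total = £910.7630

£910.76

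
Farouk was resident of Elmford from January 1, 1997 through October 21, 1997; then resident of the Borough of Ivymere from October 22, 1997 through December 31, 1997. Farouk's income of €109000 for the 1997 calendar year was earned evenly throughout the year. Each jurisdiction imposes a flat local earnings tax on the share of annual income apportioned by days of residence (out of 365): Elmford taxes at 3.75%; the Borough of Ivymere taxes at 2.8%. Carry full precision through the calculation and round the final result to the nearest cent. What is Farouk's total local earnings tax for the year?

Elmford, January 1 – October 21, 1997: 294 days → €109000 × 3.75% × 294/365 = €3292.3973
The Borough of Ivymere, October 22 – December 31, 1997: 71 days → €109000 × 2.8% × 71/365 = €593.6767
Total = €3886.0740

€3886.07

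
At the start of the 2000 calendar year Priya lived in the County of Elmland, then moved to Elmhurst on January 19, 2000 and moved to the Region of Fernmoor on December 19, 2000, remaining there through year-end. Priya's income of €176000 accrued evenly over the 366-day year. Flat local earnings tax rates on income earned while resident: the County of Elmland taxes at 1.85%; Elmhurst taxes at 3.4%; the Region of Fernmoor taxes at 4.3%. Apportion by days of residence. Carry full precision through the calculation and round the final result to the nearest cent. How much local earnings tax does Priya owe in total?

€5906.10

The County of Elmland, January 1 – January 18, 2000: 18 days → €176000 × 1.85% × 18/366 = €160.1311
Elmhurst, January 19 – December 18, 2000: 335 days → €176000 × 3.4% × 335/366 = €5477.1585
The Region of Fernmoor, December 19 – December 31, 2000: 13 days → €176000 × 4.3% × 13/366 = €268.8087
Total = €5906.0984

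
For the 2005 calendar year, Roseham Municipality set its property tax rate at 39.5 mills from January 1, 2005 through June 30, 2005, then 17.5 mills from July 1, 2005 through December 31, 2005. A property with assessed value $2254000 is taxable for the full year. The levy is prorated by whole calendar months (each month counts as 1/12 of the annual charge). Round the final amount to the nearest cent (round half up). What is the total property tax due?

January 1 – June 30, 2005: 6 months at 39.5 mills → $2254000 × 3.95% × 6/12 = $44516.5000
July 1 – December 31, 2005: 6 months at 17.5 mills → $2254000 × 1.75% × 6/12 = $19722.5000
Total = $64239.0000

$64239.00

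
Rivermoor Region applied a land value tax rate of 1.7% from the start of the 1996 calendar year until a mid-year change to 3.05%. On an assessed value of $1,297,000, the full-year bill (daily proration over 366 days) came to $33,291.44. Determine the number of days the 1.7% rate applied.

131 days

Let d = days at the first rate; then 366 − d days at the second rate.
$1,297,000 × [1.7%·d + 3.05%·(366−d)] / 366 = $33,291.44
Solving gives d = 131, so the new rate took effect on 11 May 1996.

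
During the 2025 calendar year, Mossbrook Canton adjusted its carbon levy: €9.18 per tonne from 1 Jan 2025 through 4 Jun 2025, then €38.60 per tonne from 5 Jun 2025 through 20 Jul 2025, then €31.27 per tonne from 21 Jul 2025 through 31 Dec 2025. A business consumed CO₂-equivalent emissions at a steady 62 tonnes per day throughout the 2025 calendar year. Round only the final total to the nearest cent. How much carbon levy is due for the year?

€516,260.36

1 Jan – 4 Jun 2025: 155 days × 62 tonnes/day = 9,610 tonnes at €9.18/tonne → €88,219.80
5 Jun – 20 Jul 2025: 46 days × 62 tonnes/day = 2,852 tonnes at €38.60/tonne → €110,087.20
21 Jul – 31 Dec 2025: 164 days × 62 tonnes/day = 10,168 tonnes at €31.27/tonne → €317,953.36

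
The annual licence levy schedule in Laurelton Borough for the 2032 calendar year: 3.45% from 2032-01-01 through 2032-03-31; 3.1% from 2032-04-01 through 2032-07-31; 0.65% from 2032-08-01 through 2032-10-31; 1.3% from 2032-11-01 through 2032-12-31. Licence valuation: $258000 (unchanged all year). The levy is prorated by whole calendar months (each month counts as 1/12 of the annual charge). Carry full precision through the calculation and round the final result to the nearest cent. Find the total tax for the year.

$5869.50

2032-01-01 to 2032-03-31: 3 months at 3.45% → $258000 × 3.45% × 3/12 = $2225.2500
2032-04-01 to 2032-07-31: 4 months at 3.1% → $258000 × 3.1% × 4/12 = $2666.0000
2032-08-01 to 2032-10-31: 3 months at 0.65% → $258000 × 0.65% × 3/12 = $419.2500
2032-11-01 to 2032-12-31: 2 months at 1.3% → $258000 × 1.3% × 2/12 = $559.0000
Total = $5869.5000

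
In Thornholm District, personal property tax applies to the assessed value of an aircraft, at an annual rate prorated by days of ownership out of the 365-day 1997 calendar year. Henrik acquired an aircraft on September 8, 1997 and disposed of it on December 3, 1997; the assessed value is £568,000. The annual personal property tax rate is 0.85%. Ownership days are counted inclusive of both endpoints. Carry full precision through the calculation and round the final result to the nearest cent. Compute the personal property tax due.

Days held (September 8 – December 3, 1997): 87 out of 365
Tax = £568,000 × 0.85% × 87/365 = £1,150.7836

£1,150.78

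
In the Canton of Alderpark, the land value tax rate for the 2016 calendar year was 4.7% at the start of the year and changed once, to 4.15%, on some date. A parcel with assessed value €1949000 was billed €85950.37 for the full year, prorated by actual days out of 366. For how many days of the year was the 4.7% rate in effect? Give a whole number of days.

173 days

Let d = days at the first rate; then 366 − d days at the second rate.
€1949000 × [4.7%·d + 4.15%·(366−d)] / 366 = €85950.37
Solving gives d = 173, so the new rate took effect on 22 Jun 2016.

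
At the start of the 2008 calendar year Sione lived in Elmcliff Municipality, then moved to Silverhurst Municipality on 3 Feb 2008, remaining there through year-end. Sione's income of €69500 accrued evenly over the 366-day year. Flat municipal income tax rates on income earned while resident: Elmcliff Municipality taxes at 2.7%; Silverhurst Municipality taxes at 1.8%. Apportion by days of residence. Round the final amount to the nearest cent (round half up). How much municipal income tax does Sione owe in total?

€1307.40

Elmcliff Municipality, 1 Jan – 2 Feb 2008: 33 days → €69500 × 2.7% × 33/366 = €169.1926
Silverhurst Municipality, 3 Feb – 31 Dec 2008: 333 days → €69500 × 1.8% × 333/366 = €1138.2049
Total = €1307.3975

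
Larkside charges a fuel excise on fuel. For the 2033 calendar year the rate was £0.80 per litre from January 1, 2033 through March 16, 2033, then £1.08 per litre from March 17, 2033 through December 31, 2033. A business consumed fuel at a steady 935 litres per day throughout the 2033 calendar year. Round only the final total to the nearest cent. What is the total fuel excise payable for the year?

£348,942.00

January 1 – March 16, 2033: 75 days × 935 litres/day = 70,125 litres at £0.80/litre → £56,100.00
March 17 – December 31, 2033: 290 days × 935 litres/day = 271,150 litres at £1.08/litre → £292,842.00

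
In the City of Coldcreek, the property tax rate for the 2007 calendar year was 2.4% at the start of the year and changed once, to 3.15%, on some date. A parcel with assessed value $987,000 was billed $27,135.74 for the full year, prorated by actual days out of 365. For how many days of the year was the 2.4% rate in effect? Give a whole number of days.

Let d = days at the first rate; then 365 − d days at the second rate.
$987,000 × [2.4%·d + 3.15%·(365−d)] / 365 = $27,135.74
Solving gives d = 195, so the new rate took effect on 15 Jul 2007.

195 days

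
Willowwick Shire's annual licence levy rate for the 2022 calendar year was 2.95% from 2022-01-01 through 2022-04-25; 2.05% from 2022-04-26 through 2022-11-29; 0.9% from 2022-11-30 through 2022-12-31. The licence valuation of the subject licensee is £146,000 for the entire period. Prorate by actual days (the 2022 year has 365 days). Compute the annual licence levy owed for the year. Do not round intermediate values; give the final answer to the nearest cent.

2022-01-01 to 2022-04-25: 115 days at 2.95% → £146,000 × 2.95% × 115/365 = £1,357.0000
2022-04-26 to 2022-11-29: 218 days at 2.05% → £146,000 × 2.05% × 218/365 = £1,787.6000
2022-11-30 to 2022-12-31: 32 days at 0.9% → £146,000 × 0.9% × 32/365 = £115.2000
Total = £3,259.8000

£3,259.80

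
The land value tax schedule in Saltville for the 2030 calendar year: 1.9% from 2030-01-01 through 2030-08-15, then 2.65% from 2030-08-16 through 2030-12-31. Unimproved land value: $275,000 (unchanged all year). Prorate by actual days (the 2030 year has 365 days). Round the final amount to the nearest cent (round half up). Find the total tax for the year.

2030-01-01 to 2030-08-15: 227 days at 1.9% → $275,000 × 1.9% × 227/365 = $3,249.5205
2030-08-16 to 2030-12-31: 138 days at 2.65% → $275,000 × 2.65% × 138/365 = $2,755.2740
Total = $6,004.7945

$6,004.79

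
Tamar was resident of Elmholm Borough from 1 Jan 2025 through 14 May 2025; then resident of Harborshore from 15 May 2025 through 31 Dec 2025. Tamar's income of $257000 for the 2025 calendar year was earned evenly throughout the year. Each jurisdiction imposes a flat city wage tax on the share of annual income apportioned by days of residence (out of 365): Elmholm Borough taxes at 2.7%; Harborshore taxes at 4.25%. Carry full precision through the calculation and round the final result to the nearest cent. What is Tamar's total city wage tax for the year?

Elmholm Borough, 1 Jan – 14 May 2025: 134 days → $257000 × 2.7% × 134/365 = $2547.4685
Harborshore, 15 May – 31 Dec 2025: 231 days → $257000 × 4.25% × 231/365 = $6912.5959
Total = $9460.0644

$9460.06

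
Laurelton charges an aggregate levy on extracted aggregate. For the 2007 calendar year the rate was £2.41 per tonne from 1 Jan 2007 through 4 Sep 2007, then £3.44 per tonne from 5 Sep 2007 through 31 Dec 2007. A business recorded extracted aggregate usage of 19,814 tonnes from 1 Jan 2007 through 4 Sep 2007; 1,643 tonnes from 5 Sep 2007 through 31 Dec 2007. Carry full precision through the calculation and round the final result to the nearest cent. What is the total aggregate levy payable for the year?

£53,403.66

1 Jan – 4 Sep 2007: 19,814 tonnes at £2.41/tonne → £47,751.74
5 Sep – 31 Dec 2007: 1,643 tonnes at £3.44/tonne → £5,651.92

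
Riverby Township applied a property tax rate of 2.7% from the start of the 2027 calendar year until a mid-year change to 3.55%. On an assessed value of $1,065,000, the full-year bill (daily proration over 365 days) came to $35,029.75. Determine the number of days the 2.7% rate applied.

Let d = days at the first rate; then 365 − d days at the second rate.
$1,065,000 × [2.7%·d + 3.55%·(365−d)] / 365 = $35,029.75
Solving gives d = 112, so the new rate took effect on 23 Apr 2027.

112 days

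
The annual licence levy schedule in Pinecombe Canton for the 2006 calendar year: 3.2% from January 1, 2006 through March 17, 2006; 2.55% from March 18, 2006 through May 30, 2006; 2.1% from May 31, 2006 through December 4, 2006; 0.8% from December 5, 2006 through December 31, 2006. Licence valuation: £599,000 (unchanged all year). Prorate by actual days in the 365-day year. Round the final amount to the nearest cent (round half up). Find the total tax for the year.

£13,921.42

January 1 – March 17, 2006: 76 days at 3.2% → £599,000 × 3.2% × 76/365 = £3,991.1452
March 18 – May 30, 2006: 74 days at 2.55% → £599,000 × 2.55% × 74/365 = £3,096.7479
May 31 – December 4, 2006: 188 days at 2.1% → £599,000 × 2.1% × 188/365 = £6,479.0466
December 5 – December 31, 2006: 27 days at 0.8% → £599,000 × 0.8% × 27/365 = £354.4767
Total = £13,921.4164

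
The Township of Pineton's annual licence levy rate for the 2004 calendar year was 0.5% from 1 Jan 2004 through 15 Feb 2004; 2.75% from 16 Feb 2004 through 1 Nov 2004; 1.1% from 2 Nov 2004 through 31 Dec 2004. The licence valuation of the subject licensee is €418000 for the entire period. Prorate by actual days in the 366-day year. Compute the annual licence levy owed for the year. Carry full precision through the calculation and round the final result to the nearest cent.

1 Jan – 15 Feb 2004: 46 days at 0.5% → €418000 × 0.5% × 46/366 = €262.6776
16 Feb – 1 Nov 2004: 260 days at 2.75% → €418000 × 2.75% × 260/366 = €8165.8470
2 Nov – 31 Dec 2004: 60 days at 1.1% → €418000 × 1.1% × 60/366 = €753.7705
Total = €9182.2951

€9182.30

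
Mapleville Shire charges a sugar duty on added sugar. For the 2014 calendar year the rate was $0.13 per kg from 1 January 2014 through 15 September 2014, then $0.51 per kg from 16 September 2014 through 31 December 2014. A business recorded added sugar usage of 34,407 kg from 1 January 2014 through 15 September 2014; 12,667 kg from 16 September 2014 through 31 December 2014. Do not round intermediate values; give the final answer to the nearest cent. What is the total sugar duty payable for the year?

$10,933.08

1 January – 15 September 2014: 34,407 kg at $0.13/kg → $4,472.91
16 September – 31 December 2014: 12,667 kg at $0.51/kg → $6,460.17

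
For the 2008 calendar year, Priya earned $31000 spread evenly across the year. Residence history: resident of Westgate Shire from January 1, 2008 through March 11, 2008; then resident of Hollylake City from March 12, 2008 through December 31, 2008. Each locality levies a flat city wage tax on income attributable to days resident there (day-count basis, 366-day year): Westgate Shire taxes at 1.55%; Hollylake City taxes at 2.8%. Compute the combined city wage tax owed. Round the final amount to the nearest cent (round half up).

$792.83

Westgate Shire, January 1 – March 11, 2008: 71 days → $31000 × 1.55% × 71/366 = $93.2117
Hollylake City, March 12 – December 31, 2008: 295 days → $31000 × 2.8% × 295/366 = $699.6175
Total = $792.8292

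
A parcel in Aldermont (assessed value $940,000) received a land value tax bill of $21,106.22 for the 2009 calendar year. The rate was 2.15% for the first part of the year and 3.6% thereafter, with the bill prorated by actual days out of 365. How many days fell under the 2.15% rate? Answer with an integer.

Let d = days at the first rate; then 365 − d days at the second rate.
$940,000 × [2.15%·d + 3.6%·(365−d)] / 365 = $21,106.22
Solving gives d = 341, so the new rate took effect on 8 Dec 2009.

341 days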